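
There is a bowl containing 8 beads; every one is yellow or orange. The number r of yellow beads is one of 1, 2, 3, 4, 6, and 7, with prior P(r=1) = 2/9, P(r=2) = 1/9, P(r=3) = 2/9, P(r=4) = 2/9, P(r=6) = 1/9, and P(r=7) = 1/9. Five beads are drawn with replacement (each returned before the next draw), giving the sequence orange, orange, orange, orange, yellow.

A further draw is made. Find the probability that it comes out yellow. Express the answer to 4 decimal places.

0.2826

For each hypothesis, P(data | H) works out to: P(data | r = 1) = (7/8)(7/8)(7/8)(7/8)(1/8) = 0.073273; P(data | r = 2) = (6/8)(6/8)(6/8)(6/8)(2/8) = 0.079102; P(data | r = 3) = (5/8)(5/8)(5/8)(5/8)(3/8) = 0.05722; P(data | r = 4) = (4/8)(4/8)(4/8)(4/8)(4/8) = 0.03125; P(data | r = 6) = (2/8)(2/8)(2/8)(2/8)(6/8) = 0.0029297; P(data | r = 7) = (1/8)(1/8)(1/8)(1/8)(7/8) = 0.00021362.
The prior-weighted likelihoods are 2/9 · 0.073273 = 0.016283, 1/9 · 0.079102 = 0.0087891, 2/9 · 0.05722 = 0.012716, 2/9 · 0.03125 = 0.0069444, 1/9 · 0.0029297 = 0.00032552, 1/9 · 0.00021362 = 2.3736e-05; summing to 0.045081.
Dividing through by the total gives posterior P(r = 1 | data) = 0.36119, P(r = 2 | data) = 0.19496, P(r = 3 | data) = 0.28206, P(r = 4 | data) = 0.15404, P(r = 6 | data) = 0.0072208, P(r = 7 | data) = 0.00052651.
Averaging over the posterior, P(yellow next | data) = (1/8)(0.36119) + (1/4)(0.19496) + (3/8)(0.28206) + (1/2)(0.15404) + (3/4)(0.0072208) + (7/8)(0.00052651) = 0.28256.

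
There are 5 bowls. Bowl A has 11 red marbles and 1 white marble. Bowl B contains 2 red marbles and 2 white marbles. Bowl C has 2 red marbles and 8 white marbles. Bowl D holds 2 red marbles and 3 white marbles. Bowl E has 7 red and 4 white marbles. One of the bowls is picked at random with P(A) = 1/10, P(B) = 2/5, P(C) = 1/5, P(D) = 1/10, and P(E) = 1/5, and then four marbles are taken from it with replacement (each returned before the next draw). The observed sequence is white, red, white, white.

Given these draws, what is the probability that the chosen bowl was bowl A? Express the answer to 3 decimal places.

The likelihood of the observed sequence under each hypothesis: P(data | bowl A) = (1/12)(11/12)(1/12)(1/12) = 0.00053048; P(data | bowl B) = (2/4)(2/4)(2/4)(2/4) = 0.0625; P(data | bowl C) = (8/10)(2/10)(8/10)(8/10) = 0.1024; P(data | bowl D) = (3/5)(2/5)(3/5)(3/5) = 0.0864; P(data | bowl E) = (4/11)(7/11)(4/11)(4/11) = 0.030599.
The prior-weighted likelihoods are 1/10 · 0.00053048 = 5.3048e-05, 2/5 · 0.0625 = 0.025, 1/5 · 0.1024 = 0.02048, 1/10 · 0.0864 = 0.00864, 1/5 · 0.030599 = 0.0061198; summing to 0.060293.
By Bayes' rule, P(bowl A | data) = (5.3048e-05) / (0.060293) = 0.00087984.

0.001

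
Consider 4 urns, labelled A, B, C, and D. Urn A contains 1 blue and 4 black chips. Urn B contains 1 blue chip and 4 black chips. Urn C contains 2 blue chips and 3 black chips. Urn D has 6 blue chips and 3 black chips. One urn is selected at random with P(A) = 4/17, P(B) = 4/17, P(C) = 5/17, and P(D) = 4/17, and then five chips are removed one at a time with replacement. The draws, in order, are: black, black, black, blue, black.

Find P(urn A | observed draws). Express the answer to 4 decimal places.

Compute the likelihood of the observed sequence for each case: P(data | urn A) = (4/5)(4/5)(4/5)(1/5)(4/5) = 0.08192; P(data | urn B) = (4/5)(4/5)(4/5)(1/5)(4/5) = 0.08192; P(data | urn C) = (3/5)(3/5)(3/5)(2/5)(3/5) = 0.05184; P(data | urn D) = (3/9)(3/9)(3/9)(6/9)(3/9) = 0.0082305.
The prior-weighted likelihoods are 4/17 · 0.08192 = 0.019275, 4/17 · 0.08192 = 0.019275, 5/17 · 0.05184 = 0.015247, 4/17 · 0.0082305 = 0.0019366; with total 0.055734.
Hence P(urn A | data) = (0.019275) / (0.055734) = 0.34584.

0.3458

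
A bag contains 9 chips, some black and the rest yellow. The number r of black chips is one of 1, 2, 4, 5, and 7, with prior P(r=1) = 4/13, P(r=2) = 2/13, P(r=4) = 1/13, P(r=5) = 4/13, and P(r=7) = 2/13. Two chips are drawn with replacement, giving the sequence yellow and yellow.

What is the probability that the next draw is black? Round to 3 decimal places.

The likelihood of the observed sequence under each hypothesis: P(data | r = 1) = (8/9)(8/9) = 0.79012; P(data | r = 2) = (7/9)(7/9) = 0.60494; P(data | r = 4) = (5/9)(5/9) = 0.30864; P(data | r = 5) = (4/9)(4/9) = 0.19753; P(data | r = 7) = (2/9)(2/9) = 0.049383.
The prior-weighted likelihoods are 4/13 · 0.79012 = 0.24311, 2/13 · 0.60494 = 0.093067, 1/13 · 0.30864 = 0.023742, 4/13 · 0.19753 = 0.060779, 2/13 · 0.049383 = 0.0075973; summing to 0.4283.
Dividing through by the total gives posterior P(r = 1 | data) = 0.56763, P(r = 2 | data) = 0.21729, P(r = 4 | data) = 0.055432, P(r = 5 | data) = 0.14191, P(r = 7 | data) = 0.017738.
So P(black next | data) = Σ P(black next | H) P(H | data) = (1/9)(0.56763) + (2/9)(0.21729) + (4/9)(0.055432) + (5/9)(0.14191) + (7/9)(0.017738) = 0.22863.

0.229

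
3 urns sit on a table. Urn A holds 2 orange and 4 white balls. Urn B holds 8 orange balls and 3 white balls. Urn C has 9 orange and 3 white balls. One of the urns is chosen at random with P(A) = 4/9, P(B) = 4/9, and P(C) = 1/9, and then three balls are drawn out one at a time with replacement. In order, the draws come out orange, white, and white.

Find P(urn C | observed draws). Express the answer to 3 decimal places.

The likelihood of the observed sequence under each hypothesis: P(data | urn A) = (2/6)(4/6)(4/6) = 0.14815; P(data | urn B) = (8/11)(3/11)(3/11) = 0.054095; P(data | urn C) = (9/12)(3/12)(3/12) = 0.046875.
The prior-weighted likelihoods are 4/9 · 0.14815 = 0.065844, 4/9 · 0.054095 = 0.024042, 1/9 · 0.046875 = 0.0052083; with total 0.095094.
Hence P(urn C | data) = (0.0052083) / (0.095094) = 0.05477.

0.055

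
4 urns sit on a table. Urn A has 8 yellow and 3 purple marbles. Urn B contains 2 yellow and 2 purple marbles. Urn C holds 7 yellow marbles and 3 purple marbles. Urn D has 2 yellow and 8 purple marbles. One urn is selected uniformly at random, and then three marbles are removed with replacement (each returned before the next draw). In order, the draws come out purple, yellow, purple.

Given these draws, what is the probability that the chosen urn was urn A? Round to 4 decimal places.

Under each hypothesis, the probability of the observed sequence is: P(data | urn A) = (3/11)(8/11)(3/11) = 0.054095; P(data | urn B) = (2/4)(2/4)(2/4) = 0.125; P(data | urn C) = (3/10)(7/10)(3/10) = 0.063; P(data | urn D) = (8/10)(2/10)(8/10) = 0.128.
Weighting by the prior gives 1/4 · 0.054095 = 0.013524, 1/4 · 0.125 = 0.03125, 1/4 · 0.063 = 0.01575, 1/4 · 0.128 = 0.032; summing to 0.092524.
Hence P(urn A | data) = (0.013524) / (0.092524) = 0.14616.

0.1462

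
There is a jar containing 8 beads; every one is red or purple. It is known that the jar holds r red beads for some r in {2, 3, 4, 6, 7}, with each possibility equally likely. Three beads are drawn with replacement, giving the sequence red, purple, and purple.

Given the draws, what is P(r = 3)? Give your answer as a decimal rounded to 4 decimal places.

For each hypothesis, P(data | H) works out to: P(data | r = 2) = (2/8)(6/8)(6/8) = 0.14062; P(data | r = 3) = (3/8)(5/8)(5/8) = 0.14648; P(data | r = 4) = (4/8)(4/8)(4/8) = 0.125; P(data | r = 6) = (6/8)(2/8)(2/8) = 0.046875; P(data | r = 7) = (7/8)(1/8)(1/8) = 0.013672.
The prior-weighted likelihoods are 1/5 · 0.14062 = 0.028125, 1/5 · 0.14648 = 0.029297, 1/5 · 0.125 = 0.025, 1/5 · 0.046875 = 0.009375, 1/5 · 0.013672 = 0.0027344; these sum to 0.094531.
So P(r = 3 | data) = (0.029297) / (0.094531) = 0.30992.

0.3099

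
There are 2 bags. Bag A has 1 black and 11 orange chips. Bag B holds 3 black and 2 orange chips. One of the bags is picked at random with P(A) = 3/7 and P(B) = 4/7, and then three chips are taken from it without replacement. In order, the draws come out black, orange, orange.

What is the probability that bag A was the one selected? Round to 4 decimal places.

0.3846

The likelihood of the observed sequence under each hypothesis: P(data | bag A) = (1/12)(11/11)(10/10) = 1/12; P(data | bag B) = (3/5)(2/4)(1/3) = 1/10.
Weighting by the prior gives 3/7 · 1/12 = 1/28, 4/7 · 1/10 = 2/35; with total 13/140.
So P(bag A | data) = (1/28) / (13/140) = 5/13.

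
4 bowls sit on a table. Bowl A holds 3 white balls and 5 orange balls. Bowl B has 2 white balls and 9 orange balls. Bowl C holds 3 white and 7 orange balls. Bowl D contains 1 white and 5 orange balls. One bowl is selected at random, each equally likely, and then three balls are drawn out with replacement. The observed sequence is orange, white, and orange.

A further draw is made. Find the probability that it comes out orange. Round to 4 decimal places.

Compute the likelihood of the observed sequence for each case: P(data | bowl A) = (5/8)(3/8)(5/8) = 0.14648; P(data | bowl B) = (9/11)(2/11)(9/11) = 0.12171; P(data | bowl C) = (7/10)(3/10)(7/10) = 0.147; P(data | bowl D) = (5/6)(1/6)(5/6) = 0.11574.
Multiplying each by its prior: 1/4 · 0.14648 = 0.036621, 1/4 · 0.12171 = 0.030428, 1/4 · 0.147 = 0.03675, 1/4 · 0.11574 = 0.028935; summing to 0.13273.
Normalising, the posterior is P(bowl A | data) = 0.2759, P(bowl B | data) = 0.22924, P(bowl C | data) = 0.27687, P(bowl D | data) = 0.21799.
Averaging over the posterior, P(orange next | data) = (5/8)(0.2759) + (9/11)(0.22924) + (7/10)(0.27687) + (5/6)(0.21799) = 0.73547.

0.7355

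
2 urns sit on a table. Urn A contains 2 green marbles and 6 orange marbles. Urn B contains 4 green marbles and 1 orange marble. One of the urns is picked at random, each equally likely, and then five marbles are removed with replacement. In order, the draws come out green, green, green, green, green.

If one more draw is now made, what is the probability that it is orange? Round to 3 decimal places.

Under each hypothesis, the probability of the observed sequence is: P(data | urn A) = (2/8)(2/8)(2/8)(2/8)(2/8) = 0.00097656; P(data | urn B) = (4/5)(4/5)(4/5)(4/5)(4/5) = 0.32768.
Multiplying each by its prior: 1/2 · 0.00097656 = 0.00048828, 1/2 · 0.32768 = 0.16384; with total 0.16433.
The posterior is then P(urn A | data) = 0.0029714, P(urn B | data) = 0.99703.
So P(orange next | data) = Σ P(orange next | H) P(H | data) = (3/4)(0.0029714) + (1/5)(0.99703) = 0.20163.

0.202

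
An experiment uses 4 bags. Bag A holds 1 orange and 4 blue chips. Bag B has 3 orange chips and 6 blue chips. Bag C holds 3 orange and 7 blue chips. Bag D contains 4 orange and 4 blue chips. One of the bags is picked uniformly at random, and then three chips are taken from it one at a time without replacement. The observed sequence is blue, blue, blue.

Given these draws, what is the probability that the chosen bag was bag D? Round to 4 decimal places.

0.0713

The likelihood of the observed sequence under each hypothesis: P(data | bag A) = (4/5)(3/4)(2/3) = 0.4; P(data | bag B) = (6/9)(5/8)(4/7) = 0.2381; P(data | bag C) = (7/10)(6/9)(5/8) = 0.29167; P(data | bag D) = (4/8)(3/7)(2/6) = 0.071429.
Weighting by the prior gives 1/4 · 0.4 = 0.1, 1/4 · 0.2381 = 0.059524, 1/4 · 0.29167 = 0.072917, 1/4 · 0.071429 = 0.017857; summing to 0.2503.
So P(bag D | data) = (0.017857) / (0.2503) = 0.071344.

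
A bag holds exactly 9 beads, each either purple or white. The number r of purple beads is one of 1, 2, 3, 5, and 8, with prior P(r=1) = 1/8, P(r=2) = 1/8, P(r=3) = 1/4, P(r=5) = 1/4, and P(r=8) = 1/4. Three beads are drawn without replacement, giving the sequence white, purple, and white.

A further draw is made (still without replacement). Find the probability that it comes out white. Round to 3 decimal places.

Compute the likelihood of the observed sequence for each case: P(data | r = 1) = (8/9)(1/8)(7/7) = 1/9; P(data | r = 2) = (7/9)(2/8)(6/7) = 1/6; P(data | r = 3) = (6/9)(3/8)(5/7) = 5/28; P(data | r = 5) = (4/9)(5/8)(3/7) = 5/42; P(data | r = 8) = (1/9)(8/8)(0/7) = 0.
The prior-weighted likelihoods are 1/8 · 1/9 = 1/72, 1/8 · 1/6 = 1/48, 1/4 · 5/28 = 5/112, 1/4 · 5/42 = 5/168, 1/4 · 0 = 0; these sum to 55/504.
Dividing through by the total gives posterior P(r = 1 | data) = 7/55, P(r = 2 | data) = 21/110, P(r = 3 | data) = 9/22, P(r = 5 | data) = 3/11, P(r = 8 | data) = 0.
Averaging over the posterior, P(white next | data) = (1)(7/55) + (5/6)(21/110) + (2/3)(9/22) + (1/3)(3/11) = 13/20.

0.650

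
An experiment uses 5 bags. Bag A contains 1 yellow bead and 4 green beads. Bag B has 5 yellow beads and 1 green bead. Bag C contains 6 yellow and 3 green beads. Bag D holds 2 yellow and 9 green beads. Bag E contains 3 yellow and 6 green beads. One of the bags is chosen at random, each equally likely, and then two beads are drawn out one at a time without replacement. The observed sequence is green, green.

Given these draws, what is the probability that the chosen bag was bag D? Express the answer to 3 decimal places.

The likelihood of the observed sequence under each hypothesis: P(data | bag A) = (4/5)(3/4) = 3/5; P(data | bag B) = (1/6)(0/5) = 0; P(data | bag C) = (3/9)(2/8) = 1/12; P(data | bag D) = (9/11)(8/10) = 36/55; P(data | bag E) = (6/9)(5/8) = 5/12.
The prior-weighted likelihoods are 1/5 · 3/5 = 3/25, 1/5 · 0 = 0, 1/5 · 1/12 = 1/60, 1/5 · 36/55 = 36/275, 1/5 · 5/12 = 1/12; with total 193/550.
So P(bag D | data) = (36/275) / (193/550) = 72/193.

0.373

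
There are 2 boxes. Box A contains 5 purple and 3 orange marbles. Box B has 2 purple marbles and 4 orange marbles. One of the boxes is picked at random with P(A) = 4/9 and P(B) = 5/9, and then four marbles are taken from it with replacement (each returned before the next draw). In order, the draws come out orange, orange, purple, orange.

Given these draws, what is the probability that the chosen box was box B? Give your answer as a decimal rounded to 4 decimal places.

The likelihood of the observed sequence under each hypothesis: P(data | box A) = (3/8)(3/8)(5/8)(3/8) = 0.032959; P(data | box B) = (4/6)(4/6)(2/6)(4/6) = 0.098765.
The prior-weighted likelihoods are 4/9 · 0.032959 = 0.014648, 5/9 · 0.098765 = 0.05487; these sum to 0.069518.
Therefore the posterior P(box B | data) = (0.05487) / (0.069518) = 0.78929.

0.7893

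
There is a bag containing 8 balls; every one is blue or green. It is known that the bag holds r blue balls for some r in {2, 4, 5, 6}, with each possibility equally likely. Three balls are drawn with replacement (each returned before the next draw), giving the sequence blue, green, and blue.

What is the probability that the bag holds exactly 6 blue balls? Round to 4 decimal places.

Compute the likelihood of the observed sequence for each case: P(data | r = 2) = (2/8)(6/8)(2/8) = 0.046875; P(data | r = 4) = (4/8)(4/8)(4/8) = 0.125; P(data | r = 5) = (5/8)(3/8)(5/8) = 0.14648; P(data | r = 6) = (6/8)(2/8)(6/8) = 0.14062.
Weighting by the prior gives 1/4 · 0.046875 = 0.011719, 1/4 · 0.125 = 0.03125, 1/4 · 0.14648 = 0.036621, 1/4 · 0.14062 = 0.035156; these sum to 0.11475.
Therefore the posterior P(r = 6 | data) = (0.035156) / (0.11475) = 0.30638.

0.3064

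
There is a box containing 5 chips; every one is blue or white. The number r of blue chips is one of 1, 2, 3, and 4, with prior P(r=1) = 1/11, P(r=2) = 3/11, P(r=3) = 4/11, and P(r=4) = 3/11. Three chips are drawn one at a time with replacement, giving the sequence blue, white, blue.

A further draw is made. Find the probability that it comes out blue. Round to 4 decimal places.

For each hypothesis, P(data | H) works out to: P(data | r = 1) = (1/5)(4/5)(1/5) = 0.032; P(data | r = 2) = (2/5)(3/5)(2/5) = 0.096; P(data | r = 3) = (3/5)(2/5)(3/5) = 0.144; P(data | r = 4) = (4/5)(1/5)(4/5) = 0.128.
The prior-weighted likelihoods are 1/11 · 0.032 = 0.0029091, 3/11 · 0.096 = 0.026182, 4/11 · 0.144 = 0.052364, 3/11 · 0.128 = 0.034909; summing to 0.11636.
Dividing through by the total gives posterior P(r = 1 | data) = 0.025, P(r = 2 | data) = 0.225, P(r = 3 | data) = 0.45, P(r = 4 | data) = 0.3.
Averaging over the posterior, P(blue next | data) = (1/5)(0.025) + (2/5)(0.225) + (3/5)(0.45) + (4/5)(0.3) = 0.605.

0.6050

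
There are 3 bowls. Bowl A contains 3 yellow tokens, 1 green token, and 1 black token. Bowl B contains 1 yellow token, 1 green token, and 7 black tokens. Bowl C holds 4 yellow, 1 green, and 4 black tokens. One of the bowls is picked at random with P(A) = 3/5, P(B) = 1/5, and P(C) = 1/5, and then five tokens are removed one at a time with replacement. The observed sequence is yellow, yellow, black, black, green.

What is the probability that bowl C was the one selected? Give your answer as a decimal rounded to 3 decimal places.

0.314

Compute the likelihood of the observed sequence for each case: P(data | bowl A) = (3/5)(3/5)(1/5)(1/5)(1/5) = 0.00288; P(data | bowl B) = (1/9)(1/9)(7/9)(7/9)(1/9) = 0.00082982; P(data | bowl C) = (4/9)(4/9)(4/9)(4/9)(1/9) = 0.0043354.
Weighting by the prior gives 3/5 · 0.00288 = 0.001728, 1/5 · 0.00082982 = 0.00016596, 1/5 · 0.0043354 = 0.00086708; summing to 0.002761.
So P(bowl C | data) = (0.00086708) / (0.002761) = 0.31404.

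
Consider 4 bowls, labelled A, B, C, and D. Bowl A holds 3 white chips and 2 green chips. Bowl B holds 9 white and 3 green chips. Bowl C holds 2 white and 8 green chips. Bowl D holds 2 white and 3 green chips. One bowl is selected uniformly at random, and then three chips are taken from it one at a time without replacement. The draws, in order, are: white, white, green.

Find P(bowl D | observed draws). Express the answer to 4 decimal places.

Under each hypothesis, the probability of the observed sequence is: P(data | bowl A) = (3/5)(2/4)(2/3) = 0.2; P(data | bowl B) = (9/12)(8/11)(3/10) = 0.16364; P(data | bowl C) = (2/10)(1/9)(8/8) = 0.022222; P(data | bowl D) = (2/5)(1/4)(3/3) = 0.1.
Weighting by the prior gives 1/4 · 0.2 = 0.05, 1/4 · 0.16364 = 0.040909, 1/4 · 0.022222 = 0.0055556, 1/4 · 0.1 = 0.025; summing to 0.12146.
Therefore the posterior P(bowl D | data) = (0.025) / (0.12146) = 0.20582.

0.2058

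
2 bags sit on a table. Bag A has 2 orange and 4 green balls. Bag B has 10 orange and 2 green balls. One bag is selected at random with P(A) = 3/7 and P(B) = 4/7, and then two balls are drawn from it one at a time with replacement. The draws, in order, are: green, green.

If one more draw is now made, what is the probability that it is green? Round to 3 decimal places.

0.628

The likelihood of the observed sequence under each hypothesis: P(data | bag A) = (4/6)(4/6) = 4/9; P(data | bag B) = (2/12)(2/12) = 1/36.
Multiplying each by its prior: 3/7 · 4/9 = 4/21, 4/7 · 1/36 = 1/63; summing to 13/63.
Dividing through by the total gives posterior P(bag A | data) = 12/13, P(bag B | data) = 1/13.
So P(green next | data) = Σ P(green next | H) P(H | data) = (2/3)(12/13) + (1/6)(1/13) = 49/78.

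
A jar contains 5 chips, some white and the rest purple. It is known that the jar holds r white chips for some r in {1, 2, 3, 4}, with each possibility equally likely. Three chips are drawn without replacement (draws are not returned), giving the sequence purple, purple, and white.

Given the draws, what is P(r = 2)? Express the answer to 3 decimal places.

0.400

The likelihood of the observed sequence under each hypothesis: P(data | r = 1) = (4/5)(3/4)(1/3) = 1/5; P(data | r = 2) = (3/5)(2/4)(2/3) = 1/5; P(data | r = 3) = (2/5)(1/4)(3/3) = 1/10; P(data | r = 4) = (1/5)(0/4) = 0.
The prior-weighted likelihoods are 1/4 · 1/5 = 1/20, 1/4 · 1/5 = 1/20, 1/4 · 1/10 = 1/40, 1/4 · 0 = 0; with total 1/8.
So P(r = 2 | data) = (1/20) / (1/8) = 2/5.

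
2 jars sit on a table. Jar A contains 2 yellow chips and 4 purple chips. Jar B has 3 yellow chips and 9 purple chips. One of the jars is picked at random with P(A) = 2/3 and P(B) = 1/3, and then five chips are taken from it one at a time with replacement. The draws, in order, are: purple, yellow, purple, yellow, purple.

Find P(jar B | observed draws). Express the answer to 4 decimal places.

For each hypothesis, P(data | H) works out to: P(data | jar A) = (4/6)(2/6)(4/6)(2/6)(4/6) = 0.032922; P(data | jar B) = (9/12)(3/12)(9/12)(3/12)(9/12) = 0.026367.
Weighting by the prior gives 2/3 · 0.032922 = 0.021948, 1/3 · 0.026367 = 0.0087891; with total 0.030737.
By Bayes' rule, P(jar B | data) = (0.0087891) / (0.030737) = 0.28594.

0.2859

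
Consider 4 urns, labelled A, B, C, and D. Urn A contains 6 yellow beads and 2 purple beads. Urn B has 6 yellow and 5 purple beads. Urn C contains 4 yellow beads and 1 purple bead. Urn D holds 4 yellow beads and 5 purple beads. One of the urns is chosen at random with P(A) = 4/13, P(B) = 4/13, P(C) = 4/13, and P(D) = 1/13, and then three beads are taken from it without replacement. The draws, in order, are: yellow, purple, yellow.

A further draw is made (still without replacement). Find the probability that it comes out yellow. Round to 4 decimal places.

0.7654

For each hypothesis, P(data | H) works out to: P(data | urn A) = (6/8)(2/7)(5/6) = 0.17857; P(data | urn B) = (6/11)(5/10)(5/9) = 0.15152; P(data | urn C) = (4/5)(1/4)(3/3) = 0.2; P(data | urn D) = (4/9)(5/8)(3/7) = 0.11905.
Weighting by the prior gives 4/13 · 0.17857 = 0.054945, 4/13 · 0.15152 = 0.04662, 4/13 · 0.2 = 0.061538, 1/13 · 0.11905 = 0.0091575; summing to 0.17226.
The posterior is then P(urn A | data) = 0.31896, P(urn B | data) = 0.27064, P(urn C | data) = 0.35724, P(urn D | data) = 0.053161.
Averaging over the posterior, P(yellow next | data) = (4/5)(0.31896) + (1/2)(0.27064) + (1)(0.35724) + (1/3)(0.053161) = 0.76545.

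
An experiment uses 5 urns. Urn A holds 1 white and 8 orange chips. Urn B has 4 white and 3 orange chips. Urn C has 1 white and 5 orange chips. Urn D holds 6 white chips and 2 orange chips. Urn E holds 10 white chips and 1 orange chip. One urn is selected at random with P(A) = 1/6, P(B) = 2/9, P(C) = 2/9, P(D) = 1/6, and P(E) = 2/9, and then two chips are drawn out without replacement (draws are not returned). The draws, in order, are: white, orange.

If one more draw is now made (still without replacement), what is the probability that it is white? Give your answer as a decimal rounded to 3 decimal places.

0.503

The likelihood of the observed sequence under each hypothesis: P(data | urn A) = (1/9)(8/8) = 0.11111; P(data | urn B) = (4/7)(3/6) = 0.28571; P(data | urn C) = (1/6)(5/5) = 0.16667; P(data | urn D) = (6/8)(2/7) = 0.21429; P(data | urn E) = (10/11)(1/10) = 0.090909.
Multiplying each by its prior: 1/6 · 0.11111 = 0.018519, 2/9 · 0.28571 = 0.063492, 2/9 · 0.16667 = 0.037037, 1/6 · 0.21429 = 0.035714, 2/9 · 0.090909 = 0.020202; with total 0.17496.
Dividing through by the total gives posterior P(urn A | data) = 0.10584, P(urn B | data) = 0.36289, P(urn C | data) = 0.21168, P(urn D | data) = 0.20412, P(urn E | data) = 0.11546.
Averaging over the posterior, P(white next | data) = (0)(0.10584) + (3/5)(0.36289) + (0)(0.21168) + (5/6)(0.20412) + (1)(0.11546) = 0.5033.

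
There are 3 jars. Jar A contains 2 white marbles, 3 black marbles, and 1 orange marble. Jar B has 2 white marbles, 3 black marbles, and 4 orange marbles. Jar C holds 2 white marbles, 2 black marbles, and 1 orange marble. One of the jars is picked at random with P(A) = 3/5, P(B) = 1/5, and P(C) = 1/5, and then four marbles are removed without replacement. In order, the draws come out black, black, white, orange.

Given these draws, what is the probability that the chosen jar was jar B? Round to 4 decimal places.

0.1064

The likelihood of the observed sequence under each hypothesis: P(data | jar A) = (3/6)(2/5)(2/4)(1/3) = 0.033333; P(data | jar B) = (3/9)(2/8)(2/7)(4/6) = 0.015873; P(data | jar C) = (2/5)(1/4)(2/3)(1/2) = 0.033333.
Weighting by the prior gives 3/5 · 0.033333 = 0.02, 1/5 · 0.015873 = 0.0031746, 1/5 · 0.033333 = 0.0066667; with total 0.029841.
Therefore the posterior P(jar B | data) = (0.0031746) / (0.029841) = 0.10638.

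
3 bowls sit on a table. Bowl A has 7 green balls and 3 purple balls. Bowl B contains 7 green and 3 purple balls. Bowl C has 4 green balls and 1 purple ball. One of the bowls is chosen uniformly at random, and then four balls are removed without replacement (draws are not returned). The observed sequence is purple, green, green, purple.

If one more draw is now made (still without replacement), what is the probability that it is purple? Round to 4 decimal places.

The likelihood of the observed sequence under each hypothesis: P(data | bowl A) = (3/10)(7/9)(6/8)(2/7) = 1/20; P(data | bowl B) = (3/10)(7/9)(6/8)(2/7) = 1/20; P(data | bowl C) = (1/5)(4/4)(3/3)(0/2) = 0.
Multiplying each by its prior: 1/3 · 1/20 = 1/60, 1/3 · 1/20 = 1/60, 1/3 · 0 = 0; with total 1/30.
Dividing through by the total gives posterior P(bowl A | data) = 1/2, P(bowl B | data) = 1/2, P(bowl C | data) = 0.
The predictive probability is P(purple next | data) = (1/6)(1/2) + (1/6)(1/2) = 1/6.

0.1667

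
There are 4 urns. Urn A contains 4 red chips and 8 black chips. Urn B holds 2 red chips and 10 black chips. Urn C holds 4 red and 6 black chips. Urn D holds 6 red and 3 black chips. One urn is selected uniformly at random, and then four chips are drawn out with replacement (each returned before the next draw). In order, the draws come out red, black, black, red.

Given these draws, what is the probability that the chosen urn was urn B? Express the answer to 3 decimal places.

0.110

For each hypothesis, P(data | H) works out to: P(data | urn A) = (4/12)(8/12)(8/12)(4/12) = 0.049383; P(data | urn B) = (2/12)(10/12)(10/12)(2/12) = 0.01929; P(data | urn C) = (4/10)(6/10)(6/10)(4/10) = 0.0576; P(data | urn D) = (6/9)(3/9)(3/9)(6/9) = 0.049383.
Multiplying each by its prior: 1/4 · 0.049383 = 0.012346, 1/4 · 0.01929 = 0.0048225, 1/4 · 0.0576 = 0.0144, 1/4 · 0.049383 = 0.012346; summing to 0.043914.
By Bayes' rule, P(urn B | data) = (0.0048225) / (0.043914) = 0.10982.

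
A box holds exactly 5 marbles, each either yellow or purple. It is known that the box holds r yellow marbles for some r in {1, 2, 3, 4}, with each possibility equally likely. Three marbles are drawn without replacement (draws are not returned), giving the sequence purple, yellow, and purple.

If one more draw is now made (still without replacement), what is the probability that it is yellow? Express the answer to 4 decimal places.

For each hypothesis, P(data | H) works out to: P(data | r = 1) = (4/5)(1/4)(3/3) = 1/5; P(data | r = 2) = (3/5)(2/4)(2/3) = 1/5; P(data | r = 3) = (2/5)(3/4)(1/3) = 1/10; P(data | r = 4) = (1/5)(4/4)(0/3) = 0.
Multiplying each by its prior: 1/4 · 1/5 = 1/20, 1/4 · 1/5 = 1/20, 1/4 · 1/10 = 1/40, 1/4 · 0 = 0; summing to 1/8.
Dividing through by the total gives posterior P(r = 1 | data) = 2/5, P(r = 2 | data) = 2/5, P(r = 3 | data) = 1/5, P(r = 4 | data) = 0.
Averaging over the posterior, P(yellow next | data) = (0)(2/5) + (1/2)(2/5) + (1)(1/5) = 2/5.

0.4000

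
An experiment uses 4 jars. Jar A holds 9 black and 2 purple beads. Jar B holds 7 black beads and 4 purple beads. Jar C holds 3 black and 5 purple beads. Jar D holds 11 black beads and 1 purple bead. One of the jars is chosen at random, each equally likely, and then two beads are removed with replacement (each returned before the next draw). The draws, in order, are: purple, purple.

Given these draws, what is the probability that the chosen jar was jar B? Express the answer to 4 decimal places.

For each hypothesis, P(data | H) works out to: P(data | jar A) = (2/11)(2/11) = 0.033058; P(data | jar B) = (4/11)(4/11) = 0.13223; P(data | jar C) = (5/8)(5/8) = 0.39062; P(data | jar D) = (1/12)(1/12) = 0.0069444.
Weighting by the prior gives 1/4 · 0.033058 = 0.0082645, 1/4 · 0.13223 = 0.033058, 1/4 · 0.39062 = 0.097656, 1/4 · 0.0069444 = 0.0017361; summing to 0.14071.
By Bayes' rule, P(jar B | data) = (0.033058) / (0.14071) = 0.23493.

0.2349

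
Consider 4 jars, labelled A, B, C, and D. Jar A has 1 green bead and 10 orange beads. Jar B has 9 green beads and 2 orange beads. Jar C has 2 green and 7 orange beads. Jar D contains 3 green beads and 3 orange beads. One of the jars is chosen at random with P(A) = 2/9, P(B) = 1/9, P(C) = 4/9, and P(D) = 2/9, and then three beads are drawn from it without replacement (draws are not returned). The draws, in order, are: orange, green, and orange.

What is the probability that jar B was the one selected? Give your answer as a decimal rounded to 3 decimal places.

0.016

Under each hypothesis, the probability of the observed sequence is: P(data | jar A) = (10/11)(1/10)(9/9) = 1/11; P(data | jar B) = (2/11)(9/10)(1/9) = 1/55; P(data | jar C) = (7/9)(2/8)(6/7) = 1/6; P(data | jar D) = (3/6)(3/5)(2/4) = 3/20.
Multiplying each by its prior: 2/9 · 1/11 = 2/99, 1/9 · 1/55 = 1/495, 4/9 · 1/6 = 2/27, 2/9 · 3/20 = 1/30; with total 7/54.
So P(jar B | data) = (1/495) / (7/54) = 6/385.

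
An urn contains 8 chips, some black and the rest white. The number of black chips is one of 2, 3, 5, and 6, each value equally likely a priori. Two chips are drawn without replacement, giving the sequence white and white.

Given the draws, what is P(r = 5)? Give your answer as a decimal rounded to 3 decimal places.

0.103

For each hypothesis, P(data | H) works out to: P(data | r = 2) = (6/8)(5/7) = 15/28; P(data | r = 3) = (5/8)(4/7) = 5/14; P(data | r = 5) = (3/8)(2/7) = 3/28; P(data | r = 6) = (2/8)(1/7) = 1/28.
Weighting by the prior gives 1/4 · 15/28 = 15/112, 1/4 · 5/14 = 5/56, 1/4 · 3/28 = 3/112, 1/4 · 1/28 = 1/112; these sum to 29/112.
Hence P(r = 5 | data) = (3/112) / (29/112) = 3/29.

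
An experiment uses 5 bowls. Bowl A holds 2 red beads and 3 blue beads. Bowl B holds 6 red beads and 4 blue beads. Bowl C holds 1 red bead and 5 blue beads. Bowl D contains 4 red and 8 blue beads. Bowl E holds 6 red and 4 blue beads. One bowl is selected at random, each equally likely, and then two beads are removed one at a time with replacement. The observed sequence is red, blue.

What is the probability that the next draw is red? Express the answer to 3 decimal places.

Compute the likelihood of the observed sequence for each case: P(data | bowl A) = (2/5)(3/5) = 0.24; P(data | bowl B) = (6/10)(4/10) = 0.24; P(data | bowl C) = (1/6)(5/6) = 0.13889; P(data | bowl D) = (4/12)(8/12) = 0.22222; P(data | bowl E) = (6/10)(4/10) = 0.24.
Weighting by the prior gives 1/5 · 0.24 = 0.048, 1/5 · 0.24 = 0.048, 1/5 · 0.13889 = 0.027778, 1/5 · 0.22222 = 0.044444, 1/5 · 0.24 = 0.048; with total 0.21622.
Normalising, the posterior is P(bowl A | data) = 0.22199, P(bowl B | data) = 0.22199, P(bowl C | data) = 0.12847, P(bowl D | data) = 0.20555, P(bowl E | data) = 0.22199.
Averaging over the posterior, P(red next | data) = (2/5)(0.22199) + (3/5)(0.22199) + (1/6)(0.12847) + (1/3)(0.20555) + (3/5)(0.22199) = 0.44512.

0.445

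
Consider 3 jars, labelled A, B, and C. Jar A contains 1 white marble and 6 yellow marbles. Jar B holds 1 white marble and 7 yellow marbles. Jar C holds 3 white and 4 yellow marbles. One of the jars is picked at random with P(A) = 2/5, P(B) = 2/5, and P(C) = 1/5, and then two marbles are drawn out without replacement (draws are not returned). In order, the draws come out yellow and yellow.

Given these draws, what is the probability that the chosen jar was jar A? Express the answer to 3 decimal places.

Compute the likelihood of the observed sequence for each case: P(data | jar A) = (6/7)(5/6) = 5/7; P(data | jar B) = (7/8)(6/7) = 3/4; P(data | jar C) = (4/7)(3/6) = 2/7.
Multiplying each by its prior: 2/5 · 5/7 = 2/7, 2/5 · 3/4 = 3/10, 1/5 · 2/7 = 2/35; summing to 9/14.
Hence P(jar A | data) = (2/7) / (9/14) = 4/9.

0.444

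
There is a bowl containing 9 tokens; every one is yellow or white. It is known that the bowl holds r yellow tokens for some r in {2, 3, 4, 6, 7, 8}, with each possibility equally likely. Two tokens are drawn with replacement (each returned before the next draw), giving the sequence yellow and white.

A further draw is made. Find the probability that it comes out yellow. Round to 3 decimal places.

0.522

For each hypothesis, P(data | H) works out to: P(data | r = 2) = (2/9)(7/9) = 14/81; P(data | r = 3) = (3/9)(6/9) = 2/9; P(data | r = 4) = (4/9)(5/9) = 20/81; P(data | r = 6) = (6/9)(3/9) = 2/9; P(data | r = 7) = (7/9)(2/9) = 14/81; P(data | r = 8) = (8/9)(1/9) = 8/81.
Multiplying each by its prior: 1/6 · 14/81 = 7/243, 1/6 · 2/9 = 1/27, 1/6 · 20/81 = 10/243, 1/6 · 2/9 = 1/27, 1/6 · 14/81 = 7/243, 1/6 · 8/81 = 4/243; summing to 46/243.
Dividing through by the total gives posterior P(r = 2 | data) = 7/46, P(r = 3 | data) = 9/46, P(r = 4 | data) = 5/23, P(r = 6 | data) = 9/46, P(r = 7 | data) = 7/46, P(r = 8 | data) = 2/23.
So P(yellow next | data) = Σ P(yellow next | H) P(H | data) = (2/9)(7/46) + (1/3)(9/46) + (4/9)(5/23) + (2/3)(9/46) + (7/9)(7/46) + (8/9)(2/23) = 12/23.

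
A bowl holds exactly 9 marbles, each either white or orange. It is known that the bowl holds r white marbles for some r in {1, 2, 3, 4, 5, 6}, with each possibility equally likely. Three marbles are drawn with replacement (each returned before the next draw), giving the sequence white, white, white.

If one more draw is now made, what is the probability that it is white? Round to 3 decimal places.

Under each hypothesis, the probability of the observed sequence is: P(data | r = 1) = (1/9)(1/9)(1/9) = 0.0013717; P(data | r = 2) = (2/9)(2/9)(2/9) = 0.010974; P(data | r = 3) = (3/9)(3/9)(3/9) = 0.037037; P(data | r = 4) = (4/9)(4/9)(4/9) = 0.087791; P(data | r = 5) = (5/9)(5/9)(5/9) = 0.17147; P(data | r = 6) = (6/9)(6/9)(6/9) = 0.2963.
Weighting by the prior gives 1/6 · 0.0013717 = 0.00022862, 1/6 · 0.010974 = 0.001829, 1/6 · 0.037037 = 0.0061728, 1/6 · 0.087791 = 0.014632, 1/6 · 0.17147 = 0.028578, 1/6 · 0.2963 = 0.049383; these sum to 0.10082.
Dividing through by the total gives posterior P(r = 1 | data) = 0.0022676, P(r = 2 | data) = 0.018141, P(r = 3 | data) = 0.061224, P(r = 4 | data) = 0.14512, P(r = 5 | data) = 0.28345, P(r = 6 | data) = 0.4898.
The predictive probability is P(white next | data) = (1/9)(0.0022676) + (2/9)(0.018141) + (1/3)(0.061224) + (4/9)(0.14512) + (5/9)(0.28345) + (2/3)(0.4898) = 0.57319.

0.573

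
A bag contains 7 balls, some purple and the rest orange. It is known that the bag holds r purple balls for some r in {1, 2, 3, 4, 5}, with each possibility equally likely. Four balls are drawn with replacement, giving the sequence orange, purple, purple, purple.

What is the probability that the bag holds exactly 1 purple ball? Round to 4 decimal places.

0.0101

The likelihood of the observed sequence under each hypothesis: P(data | r = 1) = (6/7)(1/7)(1/7)(1/7) = 0.002499; P(data | r = 2) = (5/7)(2/7)(2/7)(2/7) = 0.01666; P(data | r = 3) = (4/7)(3/7)(3/7)(3/7) = 0.044981; P(data | r = 4) = (3/7)(4/7)(4/7)(4/7) = 0.079967; P(data | r = 5) = (2/7)(5/7)(5/7)(5/7) = 0.10412.
Weighting by the prior gives 1/5 · 0.002499 = 0.00049979, 1/5 · 0.01666 = 0.0033319, 1/5 · 0.044981 = 0.0089963, 1/5 · 0.079967 = 0.015993, 1/5 · 0.10412 = 0.020825; these sum to 0.049646.
Therefore the posterior P(r = 1 | data) = (0.00049979) / (0.049646) = 0.010067.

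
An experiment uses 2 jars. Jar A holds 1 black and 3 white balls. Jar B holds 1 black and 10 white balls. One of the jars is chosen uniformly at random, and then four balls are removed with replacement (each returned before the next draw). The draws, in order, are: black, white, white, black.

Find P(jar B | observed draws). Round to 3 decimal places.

Under each hypothesis, the probability of the observed sequence is: P(data | jar A) = (1/4)(3/4)(3/4)(1/4) = 0.035156; P(data | jar B) = (1/11)(10/11)(10/11)(1/11) = 0.0068301.
Multiplying each by its prior: 1/2 · 0.035156 = 0.017578, 1/2 · 0.0068301 = 0.0034151; these sum to 0.020993.
Therefore the posterior P(jar B | data) = (0.0034151) / (0.020993) = 0.16267.

0.163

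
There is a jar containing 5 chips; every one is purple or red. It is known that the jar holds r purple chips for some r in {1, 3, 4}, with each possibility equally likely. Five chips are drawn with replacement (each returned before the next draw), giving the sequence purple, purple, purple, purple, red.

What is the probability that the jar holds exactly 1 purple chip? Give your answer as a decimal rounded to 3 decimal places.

0.009

The likelihood of the observed sequence under each hypothesis: P(data | r = 1) = (1/5)(1/5)(1/5)(1/5)(4/5) = 0.00128; P(data | r = 3) = (3/5)(3/5)(3/5)(3/5)(2/5) = 0.05184; P(data | r = 4) = (4/5)(4/5)(4/5)(4/5)(1/5) = 0.08192.
Multiplying each by its prior: 1/3 · 0.00128 = 0.00042667, 1/3 · 0.05184 = 0.01728, 1/3 · 0.08192 = 0.027307; these sum to 0.045013.
So P(r = 1 | data) = (0.00042667) / (0.045013) = 0.0094787.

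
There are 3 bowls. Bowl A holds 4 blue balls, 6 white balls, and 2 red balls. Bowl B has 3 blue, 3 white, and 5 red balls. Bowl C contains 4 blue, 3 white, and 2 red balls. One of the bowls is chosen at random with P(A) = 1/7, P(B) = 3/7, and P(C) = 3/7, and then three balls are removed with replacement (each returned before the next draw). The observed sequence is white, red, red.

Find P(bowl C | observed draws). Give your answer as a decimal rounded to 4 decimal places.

0.2126

Compute the likelihood of the observed sequence for each case: P(data | bowl A) = (6/12)(2/12)(2/12) = 0.013889; P(data | bowl B) = (3/11)(5/11)(5/11) = 0.056349; P(data | bowl C) = (3/9)(2/9)(2/9) = 0.016461.
Multiplying each by its prior: 1/7 · 0.013889 = 0.0019841, 3/7 · 0.056349 = 0.024149, 3/7 · 0.016461 = 0.0070547; with total 0.033188.
So P(bowl C | data) = (0.0070547) / (0.033188) = 0.21257.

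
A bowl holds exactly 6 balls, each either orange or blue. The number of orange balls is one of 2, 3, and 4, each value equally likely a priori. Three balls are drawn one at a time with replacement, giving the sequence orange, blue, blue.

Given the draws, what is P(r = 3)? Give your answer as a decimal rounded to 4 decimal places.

The likelihood of the observed sequence under each hypothesis: P(data | r = 2) = (2/6)(4/6)(4/6) = 4/27; P(data | r = 3) = (3/6)(3/6)(3/6) = 1/8; P(data | r = 4) = (4/6)(2/6)(2/6) = 2/27.
Weighting by the prior gives 1/3 · 4/27 = 4/81, 1/3 · 1/8 = 1/24, 1/3 · 2/27 = 2/81; summing to 25/216.
So P(r = 3 | data) = (1/24) / (25/216) = 9/25.

0.3600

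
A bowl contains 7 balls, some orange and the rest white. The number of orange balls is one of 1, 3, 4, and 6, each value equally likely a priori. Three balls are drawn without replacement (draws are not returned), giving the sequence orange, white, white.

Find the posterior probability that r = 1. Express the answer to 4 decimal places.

The likelihood of the observed sequence under each hypothesis: P(data | r = 1) = (1/7)(6/6)(5/5) = 1/7; P(data | r = 3) = (3/7)(4/6)(3/5) = 6/35; P(data | r = 4) = (4/7)(3/6)(2/5) = 4/35; P(data | r = 6) = (6/7)(1/6)(0/5) = 0.
Weighting by the prior gives 1/4 · 1/7 = 1/28, 1/4 · 6/35 = 3/70, 1/4 · 4/35 = 1/35, 1/4 · 0 = 0; summing to 3/28.
Therefore the posterior P(r = 1 | data) = (1/28) / (3/28) = 1/3.

0.3333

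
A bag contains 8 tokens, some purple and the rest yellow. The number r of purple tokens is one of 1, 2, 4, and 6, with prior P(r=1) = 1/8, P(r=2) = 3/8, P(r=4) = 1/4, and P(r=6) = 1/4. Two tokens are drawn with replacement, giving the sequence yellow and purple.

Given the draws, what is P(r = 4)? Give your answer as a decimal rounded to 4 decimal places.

Compute the likelihood of the observed sequence for each case: P(data | r = 1) = (7/8)(1/8) = 7/64; P(data | r = 2) = (6/8)(2/8) = 3/16; P(data | r = 4) = (4/8)(4/8) = 1/4; P(data | r = 6) = (2/8)(6/8) = 3/16.
Weighting by the prior gives 1/8 · 7/64 = 7/512, 3/8 · 3/16 = 9/128, 1/4 · 1/4 = 1/16, 1/4 · 3/16 = 3/64; with total 99/512.
By Bayes' rule, P(r = 4 | data) = (1/16) / (99/512) = 32/99.

0.3232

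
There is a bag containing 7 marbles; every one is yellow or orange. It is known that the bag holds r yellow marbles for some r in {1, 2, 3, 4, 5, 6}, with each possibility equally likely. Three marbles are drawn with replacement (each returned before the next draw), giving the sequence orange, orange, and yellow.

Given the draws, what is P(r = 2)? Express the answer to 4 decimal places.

0.2551

For each hypothesis, P(data | H) works out to: P(data | r = 1) = (6/7)(6/7)(1/7) = 0.10496; P(data | r = 2) = (5/7)(5/7)(2/7) = 0.14577; P(data | r = 3) = (4/7)(4/7)(3/7) = 0.13994; P(data | r = 4) = (3/7)(3/7)(4/7) = 0.10496; P(data | r = 5) = (2/7)(2/7)(5/7) = 0.058309; P(data | r = 6) = (1/7)(1/7)(6/7) = 0.017493.
Multiplying each by its prior: 1/6 · 0.10496 = 0.017493, 1/6 · 0.14577 = 0.024295, 1/6 · 0.13994 = 0.023324, 1/6 · 0.10496 = 0.017493, 1/6 · 0.058309 = 0.0097182, 1/6 · 0.017493 = 0.0029155; these sum to 0.095238.
So P(r = 2 | data) = (0.024295) / (0.095238) = 0.2551.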